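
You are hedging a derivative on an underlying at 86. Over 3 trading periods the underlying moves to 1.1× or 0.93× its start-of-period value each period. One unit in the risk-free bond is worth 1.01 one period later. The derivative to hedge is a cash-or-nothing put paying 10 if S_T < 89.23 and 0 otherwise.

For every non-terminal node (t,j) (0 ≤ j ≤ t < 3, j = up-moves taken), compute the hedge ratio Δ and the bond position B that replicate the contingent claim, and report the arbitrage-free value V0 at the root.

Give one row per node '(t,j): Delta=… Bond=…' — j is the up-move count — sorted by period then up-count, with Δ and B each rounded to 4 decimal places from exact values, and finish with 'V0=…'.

(0,0): Delta=-0.3341 Bond=34.0131
(1,0): Delta=-0.3427 Bond=35.0396
(1,1): Delta=-0.3259 Bond=33.5811
(2,0): Delta=0.0000 Bond=9.9010
(2,1): Delta=-0.6686 Bond=64.0652
(2,2): Delta=0.0000 Bond=0.0000
V0=5.2807

Under the risk-neutral measure, an up-move has probability p* = (R−d)/(u−d) = 0.4706 and values discount at R = 1.01.
Payoff layer (t=3): V(3,0)=10.0000, V(3,1)=10.0000, V(3,2)=0.0000, V(3,3)=0.0000
(2,0): S=74.3814. Δ = (V_up−V_dn)/(S_up−S_dn) = (10.0000−10.0000)/(81.8195−69.1747) = 0.0000. V = [p*·10.0000 + (1−p*)·10.0000]/1.01 = 9.9010. B = V − Δ·S = 9.9010.
(2,1): S=87.9780. Δ = (V_up−V_dn)/(S_up−S_dn) = (0.0000−10.0000)/(96.7758−81.8195) = -0.6686. V = [p*·0.0000 + (1−p*)·10.0000]/1.01 = 5.2417. B = V − Δ·S = 64.0652.
(2,2): S=104.0600. Δ = (V_up−V_dn)/(S_up−S_dn) = (0.0000−0.0000)/(114.4660−96.7758) = 0.0000. V = [p*·0.0000 + (1−p*)·0.0000]/1.01 = 0.0000. B = V − Δ·S = 0.0000.
(1,0): S=79.9800. Δ = (V_up−V_dn)/(S_up−S_dn) = (5.2417−9.9010)/(87.9780−74.3814) = -0.3427. V = [p*·5.2417 + (1−p*)·9.9010]/1.01 = 7.6321. B = V − Δ·S = 35.0396.
(1,1): S=94.6000. Δ = (V_up−V_dn)/(S_up−S_dn) = (0.0000−5.2417)/(104.0600−87.9780) = -0.3259. V = [p*·0.0000 + (1−p*)·5.2417]/1.01 = 2.7475. B = V − Δ·S = 33.5811.
(0,0): S=86.0000. Δ = (V_up−V_dn)/(S_up−S_dn) = (2.7475−7.6321)/(94.6000−79.9800) = -0.3341. V = [p*·2.7475 + (1−p*)·7.6321]/1.01 = 5.2807. B = V − Δ·S = 34.0131.
Self-financing check: at every node Δ·S+B equals the discounted successor values.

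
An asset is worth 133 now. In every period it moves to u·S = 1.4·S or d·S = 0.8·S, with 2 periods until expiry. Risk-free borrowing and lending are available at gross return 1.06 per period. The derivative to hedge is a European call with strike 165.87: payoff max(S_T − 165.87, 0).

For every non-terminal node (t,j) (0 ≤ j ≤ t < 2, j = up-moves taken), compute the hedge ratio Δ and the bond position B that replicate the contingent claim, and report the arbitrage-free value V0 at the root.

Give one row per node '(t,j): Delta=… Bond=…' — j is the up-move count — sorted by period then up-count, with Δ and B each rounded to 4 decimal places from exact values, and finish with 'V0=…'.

Under the risk-neutral measure, an up-move has probability p* = (R−d)/(u−d) = 0.4333 and values discount at R = 1.06.
Terminal values V(2,·): V(2,0)=0.0000, V(2,1)=0.0000, V(2,2)=94.8100
  t=1,j=0: stock 106.4000 → up 148.9600 (V=0.0000), down 85.1200 (V=0.0000). Price 0.0000; hedge Δ=0.0000, bond B=0.0000.
  t=1,j=1: stock 186.2000 → up 260.6800 (V=94.8100), down 148.9600 (V=0.0000). Price 38.7588; hedge Δ=0.8486, bond B=-119.2579.
  t=0,j=0: stock 133.0000 → up 186.2000 (V=38.7588), down 106.4000 (V=0.0000). Price 15.8448; hedge Δ=0.4857, bond B=-48.7532.
Root portfolio cost Δ·133+B reproduces V0=15.8448.

(0,0): Delta=0.4857 Bond=-48.7532
(1,0): Delta=0.0000 Bond=0.0000
(1,1): Delta=0.8486 Bond=-119.2579
V0=15.8448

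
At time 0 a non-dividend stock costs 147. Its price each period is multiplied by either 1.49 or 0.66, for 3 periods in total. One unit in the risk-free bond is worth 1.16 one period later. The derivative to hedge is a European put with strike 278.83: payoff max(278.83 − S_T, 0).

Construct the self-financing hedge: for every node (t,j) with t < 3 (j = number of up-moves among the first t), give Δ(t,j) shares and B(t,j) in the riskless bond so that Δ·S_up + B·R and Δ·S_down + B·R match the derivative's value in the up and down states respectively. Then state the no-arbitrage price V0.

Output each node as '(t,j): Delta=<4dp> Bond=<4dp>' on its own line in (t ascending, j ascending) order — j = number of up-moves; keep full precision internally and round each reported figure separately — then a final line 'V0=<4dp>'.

(0,0): Delta=-0.5415 Bond=140.2846
(1,0): Delta=-1.0000 Bond=207.2161
(1,1): Delta=-0.4074 Bond=133.3694
(2,0): Delta=-1.0000 Bond=240.3707
(2,1): Delta=-1.0000 Bond=240.3707
(2,2): Delta=-0.2342 Bond=98.1715
V0=60.6876

Since d<R<u, set p* = (R−d)/(u−d) = 0.6024; price each node as the discounted p*-expectation of its children.
Terminal payoffs: V(3,0)=236.5681, V(3,1)=183.4205, V(3,2)=63.4359, V(3,3)=0.0000
Node (2,0) S=64.0332: V=(p*·183.4205+(1−p*)·236.5681)/1.16=176.3375; Δ=(183.4205−236.5681)/(95.4095−42.2619)=-1.0000; B=V−Δ·S=240.3707
Node (2,1) S=144.5598: V=(p*·63.4359+(1−p*)·183.4205)/1.16=95.8109; Δ=(63.4359−183.4205)/(215.3941−95.4095)=-1.0000; B=V−Δ·S=240.3707
Node (2,2) S=326.3547: V=(p*·0.0000+(1−p*)·63.4359)/1.16=21.7427; Δ=(0.0000−63.4359)/(486.2685−215.3941)=-0.2342; B=V−Δ·S=98.1715
Node (1,0) S=97.0200: V=(p*·95.8109+(1−p*)·176.3375)/1.16=110.1961; Δ=(95.8109−176.3375)/(144.5598−64.0332)=-1.0000; B=V−Δ·S=207.2161
Node (1,1) S=219.0300: V=(p*·21.7427+(1−p*)·95.8109)/1.16=44.1306; Δ=(21.7427−95.8109)/(326.3547−144.5598)=-0.4074; B=V−Δ·S=133.3694
Node (0,0) S=147.0000: V=(p*·44.1306+(1−p*)·110.1961)/1.16=60.6876; Δ=(44.1306−110.1961)/(219.0300−97.0200)=-0.5415; B=V−Δ·S=140.2846
Each (Δ,B) replicates both successor values, so the strategy is self-financing and V0 is arbitrage-free.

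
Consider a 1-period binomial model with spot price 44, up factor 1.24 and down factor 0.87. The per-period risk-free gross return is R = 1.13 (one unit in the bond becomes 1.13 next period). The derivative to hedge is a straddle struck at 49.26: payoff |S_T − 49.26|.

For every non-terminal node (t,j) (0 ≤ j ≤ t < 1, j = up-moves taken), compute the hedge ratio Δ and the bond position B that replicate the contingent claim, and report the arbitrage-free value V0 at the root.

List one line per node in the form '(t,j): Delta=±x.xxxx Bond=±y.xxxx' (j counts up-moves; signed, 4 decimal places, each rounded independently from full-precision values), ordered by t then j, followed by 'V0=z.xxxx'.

(0,0): Delta=-0.3489 Bond=21.5360
V0=6.1846

The replicating-portfolio and risk-neutral prices coincide; use p* = (1.13−0.87)/(1.24−0.87) = 0.7027 for the latter.
Payoff layer (t=1): V(1,0)=10.9800, V(1,1)=5.3000
Node (0,0) S=44.0000: V=(p*·5.3000+(1−p*)·10.9800)/1.13=6.1846; Δ=(5.3000−10.9800)/(54.5600−38.2800)=-0.3489; B=V−Δ·S=21.5360
Root portfolio cost Δ·44+B reproduces V0=6.1846.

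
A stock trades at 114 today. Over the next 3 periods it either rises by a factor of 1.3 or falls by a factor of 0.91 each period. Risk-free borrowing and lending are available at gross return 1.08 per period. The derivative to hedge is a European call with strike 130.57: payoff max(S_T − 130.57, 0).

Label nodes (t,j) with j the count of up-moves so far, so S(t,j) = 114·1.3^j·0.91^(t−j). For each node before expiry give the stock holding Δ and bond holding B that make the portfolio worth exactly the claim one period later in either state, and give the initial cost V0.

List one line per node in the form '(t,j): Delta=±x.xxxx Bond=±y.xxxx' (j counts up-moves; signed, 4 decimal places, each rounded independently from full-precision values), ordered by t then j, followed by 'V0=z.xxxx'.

The replicating-portfolio and risk-neutral prices coincide; use p* = (1.08−0.91)/(1.3−0.91) = 0.4359 for the latter.
At expiry t=3: V(3,0)=0.0000, V(3,1)=0.0000, V(3,2)=44.7506, V(3,3)=119.8880
(2,0): S=94.4034. Δ = (V_up−V_dn)/(S_up−S_dn) = (0.0000−0.0000)/(122.7244−85.9071) = 0.0000. V = [p*·0.0000 + (1−p*)·0.0000]/1.08 = 0.0000. B = V − Δ·S = 0.0000.
(2,1): S=134.8620. Δ = (V_up−V_dn)/(S_up−S_dn) = (44.7506−0.0000)/(175.3206−122.7244) = 0.8508. V = [p*·44.7506 + (1−p*)·0.0000]/1.08 = 18.0617. B = V − Δ·S = -96.6834.
(2,2): S=192.6600. Δ = (V_up−V_dn)/(S_up−S_dn) = (119.8880−44.7506)/(250.4580−175.3206) = 1.0000. V = [p*·119.8880 + (1−p*)·44.7506]/1.08 = 71.7619. B = V − Δ·S = -120.8981.
(1,0): S=103.7400. Δ = (V_up−V_dn)/(S_up−S_dn) = (18.0617−0.0000)/(134.8620−94.4034) = 0.4464. V = [p*·18.0617 + (1−p*)·0.0000]/1.08 = 7.2899. B = V − Δ·S = -39.0223.
(1,1): S=148.2000. Δ = (V_up−V_dn)/(S_up−S_dn) = (71.7619−18.0617)/(192.6600−134.8620) = 0.9291. V = [p*·71.7619 + (1−p*)·18.0617]/1.08 = 38.3977. B = V − Δ·S = -99.2949.
(0,0): S=114.0000. Δ = (V_up−V_dn)/(S_up−S_dn) = (38.3977−7.2899)/(148.2000−103.7400) = 0.6997. V = [p*·38.3977 + (1−p*)·7.2899]/1.08 = 19.3053. B = V − Δ·S = -60.4583.
The time-0 hedge costs 19.3053, which is the no-arbitrage price.

(0,0): Delta=0.6997 Bond=-60.4583
(1,0): Delta=0.4464 Bond=-39.0223
(1,1): Delta=0.9291 Bond=-99.2949
(2,0): Delta=0.0000 Bond=0.0000
(2,1): Delta=0.8508 Bond=-96.6834
(2,2): Delta=1.0000 Bond=-120.8981
V0=19.3053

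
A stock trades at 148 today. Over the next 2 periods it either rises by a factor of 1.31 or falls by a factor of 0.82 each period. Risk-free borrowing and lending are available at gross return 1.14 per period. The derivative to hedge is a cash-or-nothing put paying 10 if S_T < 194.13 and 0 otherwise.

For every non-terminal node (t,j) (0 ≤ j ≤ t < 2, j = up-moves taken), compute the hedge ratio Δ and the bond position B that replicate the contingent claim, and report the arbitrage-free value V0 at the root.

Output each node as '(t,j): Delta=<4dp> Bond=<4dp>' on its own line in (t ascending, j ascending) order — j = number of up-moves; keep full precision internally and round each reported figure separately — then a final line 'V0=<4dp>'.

(0,0): Delta=-0.0790 Bond=16.1040
(1,0): Delta=0.0000 Bond=8.7719
(1,1): Delta=-0.1053 Bond=23.4515
V0=4.4130

The replicating-portfolio and risk-neutral prices coincide; use p* = (1.14−0.82)/(1.31−0.82) = 0.6531 for the latter.
Terminal values V(2,·): V(2,0)=10.0000, V(2,1)=10.0000, V(2,2)=0.0000
  t=1,j=0: stock 121.3600 → up 158.9816 (V=10.0000), down 99.5152 (V=10.0000). Price 8.7719; hedge Δ=0.0000, bond B=8.7719.
  t=1,j=1: stock 193.8800 → up 253.9828 (V=0.0000), down 158.9816 (V=10.0000). Price 3.0433; hedge Δ=-0.1053, bond B=23.4515.
  t=0,j=0: stock 148.0000 → up 193.8800 (V=3.0433), down 121.3600 (V=8.7719). Price 4.4130; hedge Δ=-0.0790, bond B=16.1040.
The time-0 hedge costs 4.4130, which is the no-arbitrage price.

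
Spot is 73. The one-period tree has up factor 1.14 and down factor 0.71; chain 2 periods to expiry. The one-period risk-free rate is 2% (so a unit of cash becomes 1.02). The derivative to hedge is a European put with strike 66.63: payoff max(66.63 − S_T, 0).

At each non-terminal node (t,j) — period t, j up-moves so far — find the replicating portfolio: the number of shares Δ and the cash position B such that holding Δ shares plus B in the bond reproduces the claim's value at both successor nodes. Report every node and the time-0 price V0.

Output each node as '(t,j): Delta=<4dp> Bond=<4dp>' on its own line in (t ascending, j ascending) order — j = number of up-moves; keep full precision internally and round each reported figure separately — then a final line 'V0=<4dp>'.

(0,0): Delta=-0.3641 Bond=31.7310
(1,0): Delta=-1.0000 Bond=65.3235
(1,1): Delta=-0.2108 Bond=19.6077
V0=5.1506

Risk-neutral probability p* = (R−d)/(u−d) = (1.02−0.71)/(1.14−0.71) = 0.7209.
Payoff layer (t=2): V(2,0)=29.8307, V(2,1)=7.5438, V(2,2)=0.0000
  t=1,j=0: stock 51.8300 → up 59.0862 (V=7.5438), down 36.7993 (V=29.8307). Price 13.4935; hedge Δ=-1.0000, bond B=65.3235.
  t=1,j=1: stock 83.2200 → up 94.8708 (V=0.0000), down 59.0862 (V=7.5438). Price 2.0640; hedge Δ=-0.2108, bond B=19.6077.
  t=0,j=0: stock 73.0000 → up 83.2200 (V=2.0640), down 51.8300 (V=13.4935). Price 5.1506; hedge Δ=-0.3641, bond B=31.7310.
Each (Δ,B) replicates both successor values, so the strategy is self-financing and V0 is arbitrage-free.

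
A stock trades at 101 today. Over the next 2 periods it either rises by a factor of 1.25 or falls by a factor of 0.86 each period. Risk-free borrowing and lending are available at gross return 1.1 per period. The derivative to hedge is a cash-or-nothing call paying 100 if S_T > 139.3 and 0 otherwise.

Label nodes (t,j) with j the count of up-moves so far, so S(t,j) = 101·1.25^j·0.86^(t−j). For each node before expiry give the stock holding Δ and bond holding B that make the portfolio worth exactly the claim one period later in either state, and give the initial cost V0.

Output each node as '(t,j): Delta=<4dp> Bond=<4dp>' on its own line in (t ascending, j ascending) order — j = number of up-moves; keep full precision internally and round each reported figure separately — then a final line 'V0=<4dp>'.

(0,0): Delta=1.4203 Bond=-112.1489
(1,0): Delta=0.0000 Bond=0.0000
(1,1): Delta=2.0310 Bond=-200.4662
V0=31.2974

No-arbitrage ⇒ martingale measure with p* = (R−d)/(u−d) = 0.6154.
Terminal values V(2,·): V(2,0)=0.0000, V(2,1)=0.0000, V(2,2)=100.0000
(1,0): S=86.8600. Δ = (V_up−V_dn)/(S_up−S_dn) = (0.0000−0.0000)/(108.5750−74.6996) = 0.0000. V = [p*·0.0000 + (1−p*)·0.0000]/1.1 = 0.0000. B = V − Δ·S = 0.0000.
(1,1): S=126.2500. Δ = (V_up−V_dn)/(S_up−S_dn) = (100.0000−0.0000)/(157.8125−108.5750) = 2.0310. V = [p*·100.0000 + (1−p*)·0.0000]/1.1 = 55.9441. B = V − Δ·S = -200.4662.
(0,0): S=101.0000. Δ = (V_up−V_dn)/(S_up−S_dn) = (55.9441−0.0000)/(126.2500−86.8600) = 1.4203. V = [p*·55.9441 + (1−p*)·0.0000]/1.1 = 31.2974. B = V − Δ·S = -112.1489.
Root portfolio cost Δ·101+B reproduces V0=31.2974.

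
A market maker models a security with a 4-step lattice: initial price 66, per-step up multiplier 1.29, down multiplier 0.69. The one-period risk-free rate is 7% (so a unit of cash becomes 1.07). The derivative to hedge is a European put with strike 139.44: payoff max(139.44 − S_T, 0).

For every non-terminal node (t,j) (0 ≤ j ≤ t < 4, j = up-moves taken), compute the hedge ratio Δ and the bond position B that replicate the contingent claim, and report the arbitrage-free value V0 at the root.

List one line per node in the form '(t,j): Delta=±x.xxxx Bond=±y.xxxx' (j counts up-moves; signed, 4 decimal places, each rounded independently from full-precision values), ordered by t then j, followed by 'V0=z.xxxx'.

No-arbitrage ⇒ martingale measure with p* = (R−d)/(u−d) = 0.6333.
Payoff layer (t=4): V(4,0)=124.4797, V(4,1)=111.4707, V(4,2)=87.1497, V(4,3)=41.6798, V(4,4)=0.0000
Node (3,0) S=21.6816: V=(p*·111.4707+(1−p*)·124.4797)/1.07=108.6362; Δ=(111.4707−124.4797)/(27.9693−14.9603)=-1.0000; B=V−Δ·S=130.3178
Node (3,1) S=40.5352: V=(p*·87.1497+(1−p*)·111.4707)/1.07=89.7826; Δ=(87.1497−111.4707)/(52.2903−27.9693)=-1.0000; B=V−Δ·S=130.3178
Node (3,2) S=75.7831: V=(p*·41.6798+(1−p*)·87.1497)/1.07=54.5346; Δ=(41.6798−87.1497)/(97.7602−52.2903)=-1.0000; B=V−Δ·S=130.3178
Node (3,3) S=141.6815: V=(p*·0.0000+(1−p*)·41.6798)/1.07=14.2828; Δ=(0.0000−41.6798)/(182.7691−97.7602)=-0.4903; B=V−Δ·S=83.7491
Node (2,0) S=31.4226: V=(p*·89.7826+(1−p*)·108.6362)/1.07=90.3697; Δ=(89.7826−108.6362)/(40.5352−21.6816)=-1.0000; B=V−Δ·S=121.7923
Node (2,1) S=58.7466: V=(p*·54.5346+(1−p*)·89.7826)/1.07=63.0457; Δ=(54.5346−89.7826)/(75.7831−40.5352)=-1.0000; B=V−Δ·S=121.7923
Node (2,2) S=109.8306: V=(p*·14.2828+(1−p*)·54.5346)/1.07=27.1419; Δ=(14.2828−54.5346)/(141.6815−75.7831)=-0.6108; B=V−Δ·S=94.2283
Node (1,0) S=45.5400: V=(p*·63.0457+(1−p*)·90.3697)/1.07=68.2846; Δ=(63.0457−90.3697)/(58.7466−31.4226)=-1.0000; B=V−Δ·S=113.8246
Node (1,1) S=85.1400: V=(p*·27.1419+(1−p*)·63.0457)/1.07=37.6697; Δ=(27.1419−63.0457)/(109.8306−58.7466)=-0.7028; B=V−Δ·S=97.5094
Node (0,0) S=66.0000: V=(p*·37.6697+(1−p*)·68.2846)/1.07=45.6964; Δ=(37.6697−68.2846)/(85.1400−45.5400)=-0.7731; B=V−Δ·S=96.7212
Root portfolio cost Δ·66+B reproduces V0=45.6964.

(0,0): Delta=-0.7731 Bond=96.7212
(1,0): Delta=-1.0000 Bond=113.8246
(1,1): Delta=-0.7028 Bond=97.5094
(2,0): Delta=-1.0000 Bond=121.7923
(2,1): Delta=-1.0000 Bond=121.7923
(2,2): Delta=-0.6108 Bond=94.2283
(3,0): Delta=-1.0000 Bond=130.3178
(3,1): Delta=-1.0000 Bond=130.3178
(3,2): Delta=-1.0000 Bond=130.3178
(3,3): Delta=-0.4903 Bond=83.7491
V0=45.6964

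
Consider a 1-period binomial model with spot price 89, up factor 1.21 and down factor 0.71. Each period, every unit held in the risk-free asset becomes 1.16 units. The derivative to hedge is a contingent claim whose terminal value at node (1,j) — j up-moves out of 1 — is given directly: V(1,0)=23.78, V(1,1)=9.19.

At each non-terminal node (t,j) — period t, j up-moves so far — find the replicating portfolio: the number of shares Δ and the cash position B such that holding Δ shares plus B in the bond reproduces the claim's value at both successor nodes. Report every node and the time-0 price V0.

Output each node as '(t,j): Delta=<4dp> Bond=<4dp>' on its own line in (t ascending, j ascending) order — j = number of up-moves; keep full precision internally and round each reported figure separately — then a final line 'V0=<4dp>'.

No-arbitrage ⇒ martingale measure with p* = (R−d)/(u−d) = 0.9000.
At expiry t=1: V(1,0)=23.7800, V(1,1)=9.1900
(0,0): S=89.0000. Δ = (V_up−V_dn)/(S_up−S_dn) = (9.1900−23.7800)/(107.6900−63.1900) = -0.3279. V = [p*·9.1900 + (1−p*)·23.7800]/1.16 = 9.1802. B = V − Δ·S = 38.3602.
Each (Δ,B) replicates both successor values, so the strategy is self-financing and V0 is arbitrage-free.

(0,0): Delta=-0.3279 Bond=38.3602
V0=9.1802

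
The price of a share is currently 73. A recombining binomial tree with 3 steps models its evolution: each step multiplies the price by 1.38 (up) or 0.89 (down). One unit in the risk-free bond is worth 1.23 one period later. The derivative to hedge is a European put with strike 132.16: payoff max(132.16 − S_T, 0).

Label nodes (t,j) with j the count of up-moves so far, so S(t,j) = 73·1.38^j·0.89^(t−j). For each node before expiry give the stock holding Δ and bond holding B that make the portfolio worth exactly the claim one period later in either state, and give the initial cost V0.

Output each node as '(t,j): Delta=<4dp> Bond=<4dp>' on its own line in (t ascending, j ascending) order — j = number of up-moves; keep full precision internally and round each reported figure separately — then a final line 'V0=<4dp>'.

Since d<R<u, set p* = (R−d)/(u−d) = 0.6939; price each node as the discounted p*-expectation of its children.
At expiry t=3: V(3,0)=80.6973, V(3,1)=52.3638, V(3,2)=8.4311, V(3,3)=0.0000
(2,0): S=57.8233. Δ = (V_up−V_dn)/(S_up−S_dn) = (52.3638−80.6973)/(79.7962−51.4627) = -1.0000. V = [p*·52.3638 + (1−p*)·80.6973]/1.23 = 49.6239. B = V − Δ·S = 107.4472.
(2,1): S=89.6586. Δ = (V_up−V_dn)/(S_up−S_dn) = (8.4311−52.3638)/(123.7289−79.7962) = -1.0000. V = [p*·8.4311 + (1−p*)·52.3638]/1.23 = 17.7886. B = V − Δ·S = 107.4472.
(2,2): S=139.0212. Δ = (V_up−V_dn)/(S_up−S_dn) = (0.0000−8.4311)/(191.8493−123.7289) = -0.1238. V = [p*·0.0000 + (1−p*)·8.4311]/1.23 = 2.0983. B = V − Δ·S = 19.3047.
(1,0): S=64.9700. Δ = (V_up−V_dn)/(S_up−S_dn) = (17.7886−49.6239)/(89.6586−57.8233) = -1.0000. V = [p*·17.7886 + (1−p*)·49.6239]/1.23 = 22.3854. B = V − Δ·S = 87.3554.
(1,1): S=100.7400. Δ = (V_up−V_dn)/(S_up−S_dn) = (2.0983−17.7886)/(139.0212−89.6586) = -0.3179. V = [p*·2.0983 + (1−p*)·17.7886]/1.23 = 5.6109. B = V − Δ·S = 37.6318.
(0,0): S=73.0000. Δ = (V_up−V_dn)/(S_up−S_dn) = (5.6109−22.3854)/(100.7400−64.9700) = -0.4690. V = [p*·5.6109 + (1−p*)·22.3854]/1.23 = 8.7366. B = V − Δ·S = 42.9702.
Root portfolio cost Δ·73+B reproduces V0=8.7366.

(0,0): Delta=-0.4690 Bond=42.9702
(1,0): Delta=-1.0000 Bond=87.3554
(1,1): Delta=-0.3179 Bond=37.6318
(2,0): Delta=-1.0000 Bond=107.4472
(2,1): Delta=-1.0000 Bond=107.4472
(2,2): Delta=-0.1238 Bond=19.3047
V0=8.7366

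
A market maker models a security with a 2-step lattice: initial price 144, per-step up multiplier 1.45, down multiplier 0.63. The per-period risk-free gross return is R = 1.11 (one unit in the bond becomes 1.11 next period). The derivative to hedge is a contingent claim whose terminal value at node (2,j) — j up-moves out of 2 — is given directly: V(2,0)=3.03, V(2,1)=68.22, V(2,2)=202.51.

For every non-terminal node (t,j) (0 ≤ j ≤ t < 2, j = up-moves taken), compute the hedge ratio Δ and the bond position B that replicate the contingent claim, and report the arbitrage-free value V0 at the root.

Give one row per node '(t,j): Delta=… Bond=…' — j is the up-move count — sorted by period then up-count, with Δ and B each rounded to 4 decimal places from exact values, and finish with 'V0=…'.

(0,0): Delta=0.8060 Bond=-32.4418
(1,0): Delta=0.8763 Bond=-42.3919
(1,1): Delta=0.7843 Bond=-31.4901
V0=83.6193

Under the risk-neutral measure, an up-move has probability p* = (R−d)/(u−d) = 0.5854 and values discount at R = 1.11.
At expiry t=2: V(2,0)=3.0300, V(2,1)=68.2200, V(2,2)=202.5100
Node (1,0) S=90.7200: V=(p*·68.2200+(1−p*)·3.0300)/1.11=37.1081; Δ=(68.2200−3.0300)/(131.5440−57.1536)=0.8763; B=V−Δ·S=-42.3919
Node (1,1) S=208.8000: V=(p*·202.5100+(1−p*)·68.2200)/1.11=132.2782; Δ=(202.5100−68.2200)/(302.7600−131.5440)=0.7843; B=V−Δ·S=-31.4901
Node (0,0) S=144.0000: V=(p*·132.2782+(1−p*)·37.1081)/1.11=83.6193; Δ=(132.2782−37.1081)/(208.8000−90.7200)=0.8060; B=V−Δ·S=-32.4418
Self-financing check: at every node Δ·S+B equals the discounted successor values.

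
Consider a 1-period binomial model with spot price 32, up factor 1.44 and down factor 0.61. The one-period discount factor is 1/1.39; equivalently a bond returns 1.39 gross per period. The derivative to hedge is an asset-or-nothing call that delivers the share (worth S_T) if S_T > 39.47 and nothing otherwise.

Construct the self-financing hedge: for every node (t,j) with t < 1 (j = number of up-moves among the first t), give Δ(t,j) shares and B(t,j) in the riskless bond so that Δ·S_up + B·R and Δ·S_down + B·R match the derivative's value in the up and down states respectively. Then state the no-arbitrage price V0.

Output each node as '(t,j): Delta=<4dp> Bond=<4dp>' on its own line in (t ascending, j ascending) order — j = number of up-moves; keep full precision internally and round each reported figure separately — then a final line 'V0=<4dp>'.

(0,0): Delta=1.7349 Bond=-24.3640
V0=31.1540

The replicating-portfolio and risk-neutral prices coincide; use p* = (1.39−0.61)/(1.44−0.61) = 0.9398 for the latter.
Terminal values V(1,·): V(1,0)=0.0000, V(1,1)=46.0800
Node (0,0) S=32.0000: V=(p*·46.0800+(1−p*)·0.0000)/1.39=31.1540; Δ=(46.0800−0.0000)/(46.0800−19.5200)=1.7349; B=V−Δ·S=-24.3640
Check: Δ(0,0)·S0 + B(0,0) = 31.1540 = V0.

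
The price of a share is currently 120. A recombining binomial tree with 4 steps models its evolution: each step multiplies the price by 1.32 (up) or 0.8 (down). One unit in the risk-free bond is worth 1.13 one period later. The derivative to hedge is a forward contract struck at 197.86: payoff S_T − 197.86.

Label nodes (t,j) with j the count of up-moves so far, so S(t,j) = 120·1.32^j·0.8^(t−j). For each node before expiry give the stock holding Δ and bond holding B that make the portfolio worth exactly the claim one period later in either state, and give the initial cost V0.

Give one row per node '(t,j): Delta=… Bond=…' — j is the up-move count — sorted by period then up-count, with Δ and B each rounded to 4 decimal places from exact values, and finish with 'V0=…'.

Since d<R<u, set p* = (R−d)/(u−d) = 0.6346; price each node as the discounted p*-expectation of its children.
Terminal payoffs: V(4,0)=-148.7080, V(4,1)=-116.7592, V(4,2)=-64.0437, V(4,3)=22.9369, V(4,4)=166.4549
  t=3,j=0: stock 61.4400 → up 81.1008 (V=-116.7592), down 49.1520 (V=-148.7080). Price -113.6573; hedge Δ=1.0000, bond B=-175.0973.
  t=3,j=1: stock 101.3760 → up 133.8163 (V=-64.0437), down 81.1008 (V=-116.7592). Price -73.7213; hedge Δ=1.0000, bond B=-175.0973.
  t=3,j=2: stock 167.2704 → up 220.7969 (V=22.9369), down 133.8163 (V=-64.0437). Price -7.8269; hedge Δ=1.0000, bond B=-175.0973.
  t=3,j=3: stock 275.9962 → up 364.3149 (V=166.4549), down 220.7969 (V=22.9369). Price 100.8988; hedge Δ=1.0000, bond B=-175.0973.
  t=2,j=0: stock 76.8000 → up 101.3760 (V=-73.7213), down 61.4400 (V=-113.6573). Price -78.1534; hedge Δ=1.0000, bond B=-154.9534.
  t=2,j=1: stock 126.7200 → up 167.2704 (V=-7.8269), down 101.3760 (V=-73.7213). Price -28.2334; hedge Δ=1.0000, bond B=-154.9534.
  t=2,j=2: stock 209.0880 → up 275.9962 (V=100.8988), down 167.2704 (V=-7.8269). Price 54.1346; hedge Δ=1.0000, bond B=-154.9534.
  t=1,j=0: stock 96.0000 → up 126.7200 (V=-28.2334), down 76.8000 (V=-78.1534). Price -41.1269; hedge Δ=1.0000, bond B=-137.1269.
  t=1,j=1: stock 158.4000 → up 209.0880 (V=54.1346), down 126.7200 (V=-28.2334). Price 21.2731; hedge Δ=1.0000, bond B=-137.1269.
  t=0,j=0: stock 120.0000 → up 158.4000 (V=21.2731), down 96.0000 (V=-41.1269). Price -1.3512; hedge Δ=1.0000, bond B=-121.3512.
Root portfolio cost Δ·120+B reproduces V0=-1.3512.

(0,0): Delta=1.0000 Bond=-121.3512
(1,0): Delta=1.0000 Bond=-137.1269
(1,1): Delta=1.0000 Bond=-137.1269
(2,0): Delta=1.0000 Bond=-154.9534
(2,1): Delta=1.0000 Bond=-154.9534
(2,2): Delta=1.0000 Bond=-154.9534
(3,0): Delta=1.0000 Bond=-175.0973
(3,1): Delta=1.0000 Bond=-175.0973
(3,2): Delta=1.0000 Bond=-175.0973
(3,3): Delta=1.0000 Bond=-175.0973
V0=-1.3512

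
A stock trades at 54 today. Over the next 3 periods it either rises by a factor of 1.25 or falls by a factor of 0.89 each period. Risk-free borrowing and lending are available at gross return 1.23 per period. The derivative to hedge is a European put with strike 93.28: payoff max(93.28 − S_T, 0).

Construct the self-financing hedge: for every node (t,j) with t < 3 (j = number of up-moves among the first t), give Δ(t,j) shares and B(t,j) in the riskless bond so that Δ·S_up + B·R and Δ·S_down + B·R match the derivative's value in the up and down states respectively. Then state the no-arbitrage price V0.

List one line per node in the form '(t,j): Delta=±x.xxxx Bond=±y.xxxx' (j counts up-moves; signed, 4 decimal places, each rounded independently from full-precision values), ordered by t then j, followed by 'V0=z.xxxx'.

No-arbitrage ⇒ martingale measure with p* = (R−d)/(u−d) = 0.9444.
Terminal payoffs: V(3,0)=55.2117, V(3,1)=39.8132, V(3,2)=18.1863, V(3,3)=0.0000
Node (2,0) S=42.7734: V=(p*·39.8132+(1−p*)·55.2117)/1.23=33.0640; Δ=(39.8132−55.2117)/(53.4668−38.0683)=-1.0000; B=V−Δ·S=75.8374
Node (2,1) S=60.0750: V=(p*·18.1863+(1−p*)·39.8132)/1.23=15.7624; Δ=(18.1863−39.8132)/(75.0938−53.4668)=-1.0000; B=V−Δ·S=75.8374
Node (2,2) S=84.3750: V=(p*·0.0000+(1−p*)·18.1863)/1.23=0.8214; Δ=(0.0000−18.1863)/(105.4688−75.0938)=-0.5987; B=V−Δ·S=51.3388
Node (1,0) S=48.0600: V=(p*·15.7624+(1−p*)·33.0640)/1.23=13.5964; Δ=(15.7624−33.0640)/(60.0750−42.7734)=-1.0000; B=V−Δ·S=61.6564
Node (1,1) S=67.5000: V=(p*·0.8214+(1−p*)·15.7624)/1.23=1.3427; Δ=(0.8214−15.7624)/(84.3750−60.0750)=-0.6149; B=V−Δ·S=42.8454
Node (0,0) S=54.0000: V=(p*·1.3427+(1−p*)·13.5964)/1.23=1.6451; Δ=(1.3427−13.5964)/(67.5000−48.0600)=-0.6303; B=V−Δ·S=35.6833
Self-financing check: at every node Δ·S+B equals the discounted successor values.

(0,0): Delta=-0.6303 Bond=35.6833
(1,0): Delta=-1.0000 Bond=61.6564
(1,1): Delta=-0.6149 Bond=42.8454
(2,0): Delta=-1.0000 Bond=75.8374
(2,1): Delta=-1.0000 Bond=75.8374
(2,2): Delta=-0.5987 Bond=51.3388
V0=1.6451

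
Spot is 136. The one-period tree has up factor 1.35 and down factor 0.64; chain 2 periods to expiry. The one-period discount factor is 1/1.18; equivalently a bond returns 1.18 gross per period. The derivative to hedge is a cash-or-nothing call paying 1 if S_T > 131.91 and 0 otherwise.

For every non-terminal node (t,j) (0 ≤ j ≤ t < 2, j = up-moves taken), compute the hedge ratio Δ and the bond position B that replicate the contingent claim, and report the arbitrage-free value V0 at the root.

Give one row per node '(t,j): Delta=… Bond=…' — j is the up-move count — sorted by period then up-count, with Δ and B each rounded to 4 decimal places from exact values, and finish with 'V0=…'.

The replicating-portfolio and risk-neutral prices coincide; use p* = (1.18−0.64)/(1.35−0.64) = 0.7606 for the latter.
Payoff layer (t=2): V(2,0)=0.0000, V(2,1)=0.0000, V(2,2)=1.0000
Node (1,0) S=87.0400: V=(p*·0.0000+(1−p*)·0.0000)/1.18=0.0000; Δ=(0.0000−0.0000)/(117.5040−55.7056)=0.0000; B=V−Δ·S=0.0000
Node (1,1) S=183.6000: V=(p*·1.0000+(1−p*)·0.0000)/1.18=0.6445; Δ=(1.0000−0.0000)/(247.8600−117.5040)=0.0077; B=V−Δ·S=-0.7639
Node (0,0) S=136.0000: V=(p*·0.6445+(1−p*)·0.0000)/1.18=0.4154; Δ=(0.6445−0.0000)/(183.6000−87.0400)=0.0067; B=V−Δ·S=-0.4924
The time-0 hedge costs 0.4154, which is the no-arbitrage price.

(0,0): Delta=0.0067 Bond=-0.4924
(1,0): Delta=0.0000 Bond=0.0000
(1,1): Delta=0.0077 Bond=-0.7639
V0=0.4154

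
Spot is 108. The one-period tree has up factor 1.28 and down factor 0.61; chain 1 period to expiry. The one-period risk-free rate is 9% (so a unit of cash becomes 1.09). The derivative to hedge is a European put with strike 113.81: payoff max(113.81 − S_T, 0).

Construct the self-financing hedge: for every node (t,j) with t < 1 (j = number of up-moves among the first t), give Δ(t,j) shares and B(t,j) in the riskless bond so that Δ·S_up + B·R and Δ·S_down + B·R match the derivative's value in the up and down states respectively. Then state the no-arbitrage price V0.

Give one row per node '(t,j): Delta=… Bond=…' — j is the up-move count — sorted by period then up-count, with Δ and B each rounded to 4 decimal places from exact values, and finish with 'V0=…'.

Since d<R<u, set p* = (R−d)/(u−d) = 0.7164; price each node as the discounted p*-expectation of its children.
Terminal payoffs: V(1,0)=47.9300, V(1,1)=0.0000
  t=0,j=0: stock 108.0000 → up 138.2400 (V=0.0000), down 65.8800 (V=47.9300). Price 12.4698; hedge Δ=-0.6624, bond B=84.0071.
Each (Δ,B) replicates both successor values, so the strategy is self-financing and V0 is arbitrage-free.

(0,0): Delta=-0.6624 Bond=84.0071
V0=12.4698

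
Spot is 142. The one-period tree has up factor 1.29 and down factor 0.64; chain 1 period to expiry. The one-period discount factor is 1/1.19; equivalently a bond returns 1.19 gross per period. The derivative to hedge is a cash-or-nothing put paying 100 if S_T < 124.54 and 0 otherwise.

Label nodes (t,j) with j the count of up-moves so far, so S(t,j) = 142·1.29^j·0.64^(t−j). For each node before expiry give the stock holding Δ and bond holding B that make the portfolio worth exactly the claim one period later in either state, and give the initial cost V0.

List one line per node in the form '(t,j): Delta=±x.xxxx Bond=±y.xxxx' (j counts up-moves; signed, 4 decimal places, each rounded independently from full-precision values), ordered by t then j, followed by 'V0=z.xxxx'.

The replicating-portfolio and risk-neutral prices coincide; use p* = (1.19−0.64)/(1.29−0.64) = 0.8462 for the latter.
Terminal values V(1,·): V(1,0)=100.0000, V(1,1)=0.0000
Node (0,0) S=142.0000: V=(p*·0.0000+(1−p*)·100.0000)/1.19=12.9282; Δ=(0.0000−100.0000)/(183.1800−90.8800)=-1.0834; B=V−Δ·S=166.7744
The time-0 hedge costs 12.9282, which is the no-arbitrage price.

(0,0): Delta=-1.0834 Bond=166.7744
V0=12.9282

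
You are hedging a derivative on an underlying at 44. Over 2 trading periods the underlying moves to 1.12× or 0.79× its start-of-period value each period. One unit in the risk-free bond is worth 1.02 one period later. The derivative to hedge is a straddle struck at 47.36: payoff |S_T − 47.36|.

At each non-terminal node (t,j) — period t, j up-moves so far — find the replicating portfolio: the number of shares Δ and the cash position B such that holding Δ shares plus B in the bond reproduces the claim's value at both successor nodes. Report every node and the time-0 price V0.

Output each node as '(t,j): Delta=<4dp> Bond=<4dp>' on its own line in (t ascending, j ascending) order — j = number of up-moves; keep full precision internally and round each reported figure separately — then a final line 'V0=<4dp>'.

(0,0): Delta=-0.2627 Bond=20.3953
(1,0): Delta=-1.0000 Bond=46.4314
(1,1): Delta=-0.0366 Bond=9.6605
V0=8.8360

Risk-neutral probability p* = (R−d)/(u−d) = (1.02−0.79)/(1.12−0.79) = 0.6970.
Terminal values V(2,·): V(2,0)=19.8996, V(2,1)=8.4288, V(2,2)=7.8336
(1,0): S=34.7600. Δ = (V_up−V_dn)/(S_up−S_dn) = (8.4288−19.8996)/(38.9312−27.4604) = -1.0000. V = [p*·8.4288 + (1−p*)·19.8996]/1.02 = 11.6714. B = V − Δ·S = 46.4314.
(1,1): S=49.2800. Δ = (V_up−V_dn)/(S_up−S_dn) = (7.8336−8.4288)/(55.1936−38.9312) = -0.0366. V = [p*·7.8336 + (1−p*)·8.4288]/1.02 = 7.8568. B = V − Δ·S = 9.6605.
(0,0): S=44.0000. Δ = (V_up−V_dn)/(S_up−S_dn) = (7.8568−11.6714)/(49.2800−34.7600) = -0.2627. V = [p*·7.8568 + (1−p*)·11.6714]/1.02 = 8.8360. B = V − Δ·S = 20.3953.
Self-financing check: at every node Δ·S+B equals the discounted successor values.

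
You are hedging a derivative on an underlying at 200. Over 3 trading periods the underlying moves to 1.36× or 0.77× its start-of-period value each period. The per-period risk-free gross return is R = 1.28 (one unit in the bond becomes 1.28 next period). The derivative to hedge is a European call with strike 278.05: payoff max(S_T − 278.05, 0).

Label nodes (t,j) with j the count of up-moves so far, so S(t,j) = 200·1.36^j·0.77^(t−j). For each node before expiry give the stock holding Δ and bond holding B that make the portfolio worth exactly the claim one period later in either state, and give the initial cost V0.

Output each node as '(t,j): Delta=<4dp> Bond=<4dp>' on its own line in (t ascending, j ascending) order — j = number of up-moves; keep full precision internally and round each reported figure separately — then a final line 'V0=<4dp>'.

(0,0): Delta=0.8517 Bond=-100.0574
(1,0): Delta=0.0505 Bond=-4.6742
(1,1): Delta=0.9229 Bond=-147.4302
(2,0): Delta=0.0000 Bond=0.0000
(2,1): Delta=0.0549 Bond=-6.9214
(2,2): Delta=1.0000 Bond=-217.2266
V0=70.2924

The replicating-portfolio and risk-neutral prices coincide; use p* = (1.28−0.77)/(1.36−0.77) = 0.8644 for the latter.
At expiry t=3: V(3,0)=0.0000, V(3,1)=0.0000, V(3,2)=6.7884, V(3,3)=225.0412
  t=2,j=0: stock 118.5800 → up 161.2688 (V=0.0000), down 91.3066 (V=0.0000). Price 0.0000; hedge Δ=0.0000, bond B=0.0000.
  t=2,j=1: stock 209.4400 → up 284.8384 (V=6.7884), down 161.2688 (V=0.0000). Price 4.5843; hedge Δ=0.0549, bond B=-6.9214.
  t=2,j=2: stock 369.9200 → up 503.0912 (V=225.0412), down 284.8384 (V=6.7884). Price 152.6934; hedge Δ=1.0000, bond B=-217.2266.
  t=1,j=0: stock 154.0000 → up 209.4400 (V=4.5843), down 118.5800 (V=0.0000). Price 3.0959; hedge Δ=0.0505, bond B=-4.6742.
  t=1,j=1: stock 272.0000 → up 369.9200 (V=152.6934), down 209.4400 (V=4.5843). Price 103.6022; hedge Δ=0.9229, bond B=-147.4302.
  t=0,j=0: stock 200.0000 → up 272.0000 (V=103.6022), down 154.0000 (V=3.0959). Price 70.2924; hedge Δ=0.8517, bond B=-100.0574.
Each (Δ,B) replicates both successor values, so the strategy is self-financing and V0 is arbitrage-free.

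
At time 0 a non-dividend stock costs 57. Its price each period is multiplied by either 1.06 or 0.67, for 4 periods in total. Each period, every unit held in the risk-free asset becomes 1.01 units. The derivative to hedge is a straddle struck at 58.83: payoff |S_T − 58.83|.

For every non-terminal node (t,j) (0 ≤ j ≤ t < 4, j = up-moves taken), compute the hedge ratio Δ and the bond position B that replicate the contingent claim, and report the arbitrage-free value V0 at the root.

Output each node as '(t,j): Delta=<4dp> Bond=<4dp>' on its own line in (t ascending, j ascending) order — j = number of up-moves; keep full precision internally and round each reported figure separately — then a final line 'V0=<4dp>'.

(0,0): Delta=-0.2402 Bond=27.8067
(1,0): Delta=-1.0000 Bond=57.0998
(1,1): Delta=-0.1696 Bond=23.8179
(2,0): Delta=-1.0000 Bond=57.6708
(2,1): Delta=-1.0000 Bond=57.6708
(2,2): Delta=-0.0924 Bond=19.1127
(3,0): Delta=-1.0000 Bond=58.2475
(3,1): Delta=-1.0000 Bond=58.2475
(3,2): Delta=-1.0000 Bond=58.2475
(3,3): Delta=-0.0081 Bond=13.5768
V0=14.1127

Under the risk-neutral measure, an up-move has probability p* = (R−d)/(u−d) = 0.8718 and values discount at R = 1.01.
At expiry t=4: V(4,0)=47.3439, V(4,1)=40.6579, V(4,2)=30.0801, V(4,3)=13.3451, V(4,4)=13.1312
(3,0): S=17.1435. Δ = (V_up−V_dn)/(S_up−S_dn) = (40.6579−47.3439)/(18.1721−11.4861) = -1.0000. V = [p*·40.6579 + (1−p*)·47.3439]/1.01 = 41.1040. B = V − Δ·S = 58.2475.
(3,1): S=27.1225. Δ = (V_up−V_dn)/(S_up−S_dn) = (30.0801−40.6579)/(28.7499−18.1721) = -1.0000. V = [p*·30.0801 + (1−p*)·40.6579]/1.01 = 31.1250. B = V − Δ·S = 58.2475.
(3,2): S=42.9103. Δ = (V_up−V_dn)/(S_up−S_dn) = (13.3451−30.0801)/(45.4849−28.7499) = -1.0000. V = [p*·13.3451 + (1−p*)·30.0801]/1.01 = 15.3372. B = V − Δ·S = 58.2475.
(3,3): S=67.8879. Δ = (V_up−V_dn)/(S_up−S_dn) = (13.1312−13.3451)/(71.9612−45.4849) = -0.0081. V = [p*·13.1312 + (1−p*)·13.3451]/1.01 = 13.0283. B = V − Δ·S = 13.5768.
(2,0): S=25.5873. Δ = (V_up−V_dn)/(S_up−S_dn) = (31.1250−41.1040)/(27.1225−17.1435) = -1.0000. V = [p*·31.1250 + (1−p*)·41.1040]/1.01 = 32.0835. B = V − Δ·S = 57.6708.
(2,1): S=40.4814. Δ = (V_up−V_dn)/(S_up−S_dn) = (15.3372−31.1250)/(42.9103−27.1225) = -1.0000. V = [p*·15.3372 + (1−p*)·31.1250]/1.01 = 17.1894. B = V − Δ·S = 57.6708.
(2,2): S=64.0452. Δ = (V_up−V_dn)/(S_up−S_dn) = (13.0283−15.3372)/(67.8879−42.9103) = -0.0924. V = [p*·13.0283 + (1−p*)·15.3372]/1.01 = 13.1924. B = V − Δ·S = 19.1127.
(1,0): S=38.1900. Δ = (V_up−V_dn)/(S_up−S_dn) = (17.1894−32.0835)/(40.4814−25.5873) = -1.0000. V = [p*·17.1894 + (1−p*)·32.0835]/1.01 = 18.9098. B = V − Δ·S = 57.0998.
(1,1): S=60.4200. Δ = (V_up−V_dn)/(S_up−S_dn) = (13.1924−17.1894)/(64.0452−40.4814) = -0.1696. V = [p*·13.1924 + (1−p*)·17.1894]/1.01 = 13.5692. B = V − Δ·S = 23.8179.
(0,0): S=57.0000. Δ = (V_up−V_dn)/(S_up−S_dn) = (13.5692−18.9098)/(60.4200−38.1900) = -0.2402. V = [p*·13.5692 + (1−p*)·18.9098]/1.01 = 14.1127. B = V − Δ·S = 27.8067.
Self-financing check: at every node Δ·S+B equals the discounted successor values.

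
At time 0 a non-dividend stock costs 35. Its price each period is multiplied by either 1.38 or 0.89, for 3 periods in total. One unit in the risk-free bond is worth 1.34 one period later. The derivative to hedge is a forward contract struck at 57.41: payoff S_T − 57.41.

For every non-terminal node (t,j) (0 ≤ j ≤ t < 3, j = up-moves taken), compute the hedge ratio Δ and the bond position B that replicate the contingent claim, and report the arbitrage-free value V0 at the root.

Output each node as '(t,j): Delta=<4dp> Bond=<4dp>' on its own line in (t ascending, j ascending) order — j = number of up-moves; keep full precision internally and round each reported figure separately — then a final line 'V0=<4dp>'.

The replicating-portfolio and risk-neutral prices coincide; use p* = (1.34−0.89)/(1.38−0.89) = 0.9184 for the latter.
At expiry t=3: V(3,0)=-32.7361, V(3,1)=-19.1516, V(3,2)=1.9121, V(3,3)=34.5725
(2,0): S=27.7235. Δ = (V_up−V_dn)/(S_up−S_dn) = (-19.1516−-32.7361)/(38.2584−24.6739) = 1.0000. V = [p*·-19.1516 + (1−p*)·-32.7361]/1.34 = -15.1198. B = V − Δ·S = -42.8433.
(2,1): S=42.9870. Δ = (V_up−V_dn)/(S_up−S_dn) = (1.9121−-19.1516)/(59.3221−38.2584) = 1.0000. V = [p*·1.9121 + (1−p*)·-19.1516]/1.34 = 0.1437. B = V − Δ·S = -42.8433.
(2,2): S=66.6540. Δ = (V_up−V_dn)/(S_up−S_dn) = (34.5725−1.9121)/(91.9825−59.3221) = 1.0000. V = [p*·34.5725 + (1−p*)·1.9121]/1.34 = 23.8107. B = V − Δ·S = -42.8433.
(1,0): S=31.1500. Δ = (V_up−V_dn)/(S_up−S_dn) = (0.1437−-15.1198)/(42.9870−27.7235) = 1.0000. V = [p*·0.1437 + (1−p*)·-15.1198]/1.34 = -0.8226. B = V − Δ·S = -31.9726.
(1,1): S=48.3000. Δ = (V_up−V_dn)/(S_up−S_dn) = (23.8107−0.1437)/(66.6540−42.9870) = 1.0000. V = [p*·23.8107 + (1−p*)·0.1437]/1.34 = 16.3274. B = V − Δ·S = -31.9726.
(0,0): S=35.0000. Δ = (V_up−V_dn)/(S_up−S_dn) = (16.3274−-0.8226)/(48.3000−31.1500) = 1.0000. V = [p*·16.3274 + (1−p*)·-0.8226]/1.34 = 11.1399. B = V − Δ·S = -23.8601.
Self-financing check: at every node Δ·S+B equals the discounted successor values.

(0,0): Delta=1.0000 Bond=-23.8601
(1,0): Delta=1.0000 Bond=-31.9726
(1,1): Delta=1.0000 Bond=-31.9726
(2,0): Delta=1.0000 Bond=-42.8433
(2,1): Delta=1.0000 Bond=-42.8433
(2,2): Delta=1.0000 Bond=-42.8433
V0=11.1399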